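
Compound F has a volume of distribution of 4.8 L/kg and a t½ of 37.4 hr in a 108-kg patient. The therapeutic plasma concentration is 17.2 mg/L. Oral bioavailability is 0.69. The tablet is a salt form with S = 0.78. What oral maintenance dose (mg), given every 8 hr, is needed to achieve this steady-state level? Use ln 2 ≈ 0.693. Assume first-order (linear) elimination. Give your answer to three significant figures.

Vd(total) = 108 kg × 4.8 L/kg = 518.4 L
CL = ln 2 · Vd / t½ = 0.693 × 518.4 / 37.4 = 9.606 L/h
D = CL × Css × τ / F / S = 9.606 × 17.2 × 8 / 0.69 / 0.78 = 2456 mg

2460 mg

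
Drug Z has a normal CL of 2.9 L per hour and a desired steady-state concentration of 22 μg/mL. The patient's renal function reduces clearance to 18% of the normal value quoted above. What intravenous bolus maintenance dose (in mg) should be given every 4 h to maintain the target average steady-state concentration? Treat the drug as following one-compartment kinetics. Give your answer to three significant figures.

45.9 mg

Patient clearance = 0.18 × 2.900 = 0.5220 L/h
D = CL × Css × τ = 0.5220 × 22 × 4 = 45.94 mg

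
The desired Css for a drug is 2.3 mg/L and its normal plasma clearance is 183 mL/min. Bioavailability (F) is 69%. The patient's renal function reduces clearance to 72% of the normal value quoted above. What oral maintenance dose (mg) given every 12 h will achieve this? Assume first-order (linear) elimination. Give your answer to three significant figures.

316 mg

CL = 183 mL/min = 183 × 0.06 = 10.98 L/h
Patient clearance = 0.72 × 10.98 = 7.906 L/h
D = CL × Css × τ / F = 7.906 × 2.3 × 12 / 0.69 = 316.2 mg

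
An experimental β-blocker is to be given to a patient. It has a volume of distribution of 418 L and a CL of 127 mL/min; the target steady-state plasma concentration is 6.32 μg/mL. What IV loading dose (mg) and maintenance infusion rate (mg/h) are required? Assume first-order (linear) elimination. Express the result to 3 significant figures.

(a) 2640 mg; (b) 48.2 mg/h

Loading dose = Vd × C = 418.0 × 6.32 = 2642 mg
Convert clearance: 127 mL/min × 60 min/h ÷ 1000 mL/L = 7.620 L/h
Infusion rate = 7.620 L/h × 6.32 mg/L = 48.16 mg/h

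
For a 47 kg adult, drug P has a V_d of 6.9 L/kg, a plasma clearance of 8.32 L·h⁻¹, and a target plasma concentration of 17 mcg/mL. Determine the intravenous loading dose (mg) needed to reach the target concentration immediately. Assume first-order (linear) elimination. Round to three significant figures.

5510 mg

Vd = 6.9 L/kg × 47 kg = 324.3 L
LD = Vd × C = 324.3 × 17.00 = 5513 mg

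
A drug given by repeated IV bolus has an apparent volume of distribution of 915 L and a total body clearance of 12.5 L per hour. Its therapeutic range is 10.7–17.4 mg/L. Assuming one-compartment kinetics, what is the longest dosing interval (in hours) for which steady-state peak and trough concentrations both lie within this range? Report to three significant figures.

k = CL / Vd = 12.50 / 915.0 = 0.01366 h⁻¹
Between IV bolus doses, concentration decays as C = C₀·e^(−kτ), so C_peak/C_trough = e^(kτ).
τ_max = ln(C_peak/C_trough) / k = ln(17.4/10.7) / 0.01366 = 0.4862 / 0.01366 = 35.59 h

35.6 h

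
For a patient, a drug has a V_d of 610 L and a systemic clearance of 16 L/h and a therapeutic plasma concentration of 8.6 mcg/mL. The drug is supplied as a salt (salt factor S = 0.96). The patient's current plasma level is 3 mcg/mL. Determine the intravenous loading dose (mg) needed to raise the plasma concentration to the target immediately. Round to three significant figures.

3560 mg

Concentration deficit ΔC = 8.6 − 3 = 5.600 mg/L
LD = Vd × ΔC / S = 610.0 × 5.600 / 0.96 = 3558 mg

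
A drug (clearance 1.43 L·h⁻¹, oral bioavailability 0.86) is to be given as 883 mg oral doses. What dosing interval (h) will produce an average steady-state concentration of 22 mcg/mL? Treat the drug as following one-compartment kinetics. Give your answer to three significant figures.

F·D/τ = CL·Css → τ = F·D / (CL·Css).
τ = 0.86 × 883 / (1.43 × 22) = 24.14 h

24.1 h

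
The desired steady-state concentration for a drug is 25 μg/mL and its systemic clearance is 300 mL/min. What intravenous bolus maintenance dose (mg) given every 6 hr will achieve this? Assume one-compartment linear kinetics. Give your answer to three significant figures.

CL = 300 mL/min = 300 × 0.06 = 18.00 L/h
D = CL × Css × τ = 18.00 × 25 × 6 = 2700 mg

2700 mg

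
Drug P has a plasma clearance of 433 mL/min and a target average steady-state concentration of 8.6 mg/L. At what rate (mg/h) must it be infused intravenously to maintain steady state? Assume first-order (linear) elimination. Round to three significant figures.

223 mg/h

CL = 433 mL/min = 433 × 0.06 = 25.98 L/h
At steady state, infusion rate equals elimination rate: rate in = CL × Css.
Infusion rate = CL · Css = 25.98 L/h × 8.6 mg/L = 223.4 mg/h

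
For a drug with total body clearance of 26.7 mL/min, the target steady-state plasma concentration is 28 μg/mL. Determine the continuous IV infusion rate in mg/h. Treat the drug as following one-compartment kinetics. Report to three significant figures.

CL = 26.7 mL/min × 60/1000 = 1.602 L/h
At steady state, infusion rate equals elimination rate: rate in = CL × Css.
Rate = CL × Css = 1.602 × 28 = 44.86 mg/h

44.9 mg/h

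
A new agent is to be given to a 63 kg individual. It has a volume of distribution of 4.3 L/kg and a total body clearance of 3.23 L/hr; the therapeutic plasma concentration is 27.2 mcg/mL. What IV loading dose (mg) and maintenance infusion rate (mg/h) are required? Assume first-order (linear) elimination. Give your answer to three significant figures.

(a) 7370 mg; (b) 87.9 mg/h

Vd = 4.3 L/kg × 63 kg = 270.9 L
LD = Vd · C_target = 270.9 × 27.2 = 7368 mg
Maintenance: replace elimination → rate = CL × Css = 3.230 × 27.2 = 87.86 mg/h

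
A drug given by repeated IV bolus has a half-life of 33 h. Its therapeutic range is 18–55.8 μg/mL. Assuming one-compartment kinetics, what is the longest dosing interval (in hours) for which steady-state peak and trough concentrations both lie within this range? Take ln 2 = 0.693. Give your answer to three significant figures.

k = 0.693 / t½ = 0.693 / 33 = 0.02100 h⁻¹
Between IV bolus doses, concentration decays as C = C₀·e^(−kτ), so C_peak/C_trough = e^(kτ).
τ_max = ln(C_peak/C_trough) / k = ln(55.8/18) / 0.02100 = 1.131 / 0.02100 = 53.86 h

53.9 h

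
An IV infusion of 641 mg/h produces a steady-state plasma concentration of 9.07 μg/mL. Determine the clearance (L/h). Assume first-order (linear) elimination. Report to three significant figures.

At steady state, infusion rate = CL × Css, so CL = rate / Css.
CL = 641 / 9.07 = 70.67 L/h

70.7 L/h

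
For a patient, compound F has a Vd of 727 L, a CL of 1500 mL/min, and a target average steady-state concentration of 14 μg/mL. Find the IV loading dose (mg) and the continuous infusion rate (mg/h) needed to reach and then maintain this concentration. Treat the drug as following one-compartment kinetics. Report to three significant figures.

Loading: fill Vd to C_target → 727.0 L × 14 mg/L = 10180 mg
CL = 1500 mL/min × 60/1000 = 90.00 L/h
Infusion rate = 90.00 L/h × 14 mg/L = 1260 mg/h

(a) 10200 mg; (b) 1260 mg/h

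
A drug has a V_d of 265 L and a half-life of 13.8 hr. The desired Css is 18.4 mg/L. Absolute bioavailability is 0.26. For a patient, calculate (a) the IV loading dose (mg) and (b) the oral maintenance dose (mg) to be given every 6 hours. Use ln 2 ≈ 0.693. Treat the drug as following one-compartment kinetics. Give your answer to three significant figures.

LD = Vd × C = 265.0 × 18.4 = 4876 mg
CL = 0.693 × Vd / t½ = 0.693 × 265.0 / 13.8 = 13.31 L/h
D = CL × Css × τ / F = 13.31 × 18.4 × 6 / 0.26 = 5652 mg

(a) 4880 mg; (b) 5650 mg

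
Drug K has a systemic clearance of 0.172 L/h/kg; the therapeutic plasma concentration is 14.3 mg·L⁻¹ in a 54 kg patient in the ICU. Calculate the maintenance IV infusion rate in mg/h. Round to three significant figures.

133 mg/h

CL = 0.172 L/h/kg × 54 kg = 9.288 L/h
Infusion rate = CL · Css = 9.288 L/h × 14.3 mg/L = 132.8 mg/h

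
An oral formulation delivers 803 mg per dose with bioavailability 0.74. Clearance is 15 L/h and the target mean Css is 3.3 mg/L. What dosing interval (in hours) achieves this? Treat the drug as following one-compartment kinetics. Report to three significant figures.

12.0 h

F·D/τ = CL·Css → τ = F·D / (CL·Css).
τ = 0.74 × 803 / (15 × 3.3) = 12.00 h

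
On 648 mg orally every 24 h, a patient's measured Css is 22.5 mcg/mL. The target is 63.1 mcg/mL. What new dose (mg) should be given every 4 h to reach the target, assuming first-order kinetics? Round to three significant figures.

303 mg

For first-order elimination, Css ∝ F·D/(CL·τ); F and CL are unchanged, so Css ∝ D/τ.
D₂ = D₁ × (Css,target / Css,current) × (τ₂/τ₁) = 648 × (63.1/22.5) × (4/24) = 302.9 mg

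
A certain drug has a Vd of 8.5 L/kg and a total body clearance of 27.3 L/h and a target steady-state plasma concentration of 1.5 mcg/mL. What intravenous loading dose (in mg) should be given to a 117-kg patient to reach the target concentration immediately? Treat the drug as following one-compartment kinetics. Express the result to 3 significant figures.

Vd(total) = 117 kg × 8.5 L/kg = 994.5 L
The loading dose fills Vd to the target concentration.
LD = Vd × C = 994.5 × 1.500 = 1492 mg

1490 mg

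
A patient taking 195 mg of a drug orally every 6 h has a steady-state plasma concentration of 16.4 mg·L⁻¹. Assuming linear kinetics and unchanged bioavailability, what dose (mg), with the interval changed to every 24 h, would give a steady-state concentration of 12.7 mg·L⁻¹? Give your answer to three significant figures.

604 mg

With linear kinetics, Css is proportional to dose rate (D/τ) at fixed clearance.
D₂ = D₁ × (Css,target / Css,current) × (τ₂/τ₁) = 195 × (12.7/16.4) × (24/6) = 604.0 mg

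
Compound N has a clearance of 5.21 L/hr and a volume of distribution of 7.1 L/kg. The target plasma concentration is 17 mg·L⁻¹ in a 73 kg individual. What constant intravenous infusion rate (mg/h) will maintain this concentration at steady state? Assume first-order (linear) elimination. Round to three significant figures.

88.6 mg/h

R₀ = 5.210 × 17 = 88.57 mg/h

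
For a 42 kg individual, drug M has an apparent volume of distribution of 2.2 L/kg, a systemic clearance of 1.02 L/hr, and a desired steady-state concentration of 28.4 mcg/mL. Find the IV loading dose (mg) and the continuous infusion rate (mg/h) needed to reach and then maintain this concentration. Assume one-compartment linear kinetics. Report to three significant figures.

(a) 2620 mg; (b) 29.0 mg/h

Vd(total) = 42 kg × 2.2 L/kg = 92.40 L
Loading: fill Vd to C_target → 92.40 L × 28.4 mg/L = 2624 mg
Maintenance infusion rate = CL × Css = 1.020 × 28.4 = 28.97 mg/h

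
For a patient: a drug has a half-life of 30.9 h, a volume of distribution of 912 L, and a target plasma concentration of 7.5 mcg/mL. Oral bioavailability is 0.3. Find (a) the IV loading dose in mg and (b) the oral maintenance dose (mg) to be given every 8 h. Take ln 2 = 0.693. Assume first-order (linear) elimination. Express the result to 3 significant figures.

(a) 6840 mg; (b) 4090 mg

LD = Vd × C = 912.0 × 7.5 = 6840 mg
CL = 0.693 × Vd / t½ = 0.693 × 912.0 / 30.9 = 20.45 L/h
D = CL × Css × τ / F = 20.45 × 7.5 × 8 / 0.3 = 4090 mg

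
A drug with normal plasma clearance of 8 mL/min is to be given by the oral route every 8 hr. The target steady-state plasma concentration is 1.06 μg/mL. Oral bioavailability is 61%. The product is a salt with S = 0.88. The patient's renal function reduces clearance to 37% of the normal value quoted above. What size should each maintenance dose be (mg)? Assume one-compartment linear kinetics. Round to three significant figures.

2.81 mg

CL = 8 mL/min × 60/1000 = 0.4800 L/h
Patient clearance = 0.37 × 0.4800 = 0.1776 L/h
D = CL × Css × τ / F / S = 0.1776 × 1.06 × 8 / 0.61 / 0.88 = 2.806 mg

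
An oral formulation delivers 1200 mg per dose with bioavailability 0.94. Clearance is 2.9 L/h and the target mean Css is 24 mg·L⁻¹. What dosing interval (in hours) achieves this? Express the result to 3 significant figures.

16.2 h

F·D/τ = CL·Css → τ = F·D / (CL·Css).
τ = 0.94 × 1200 / (2.9 × 24) = 16.21 h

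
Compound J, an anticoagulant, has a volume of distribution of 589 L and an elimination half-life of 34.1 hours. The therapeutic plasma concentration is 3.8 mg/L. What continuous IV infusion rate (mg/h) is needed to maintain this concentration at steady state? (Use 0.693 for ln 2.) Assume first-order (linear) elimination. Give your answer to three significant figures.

45.5 mg/h

CL = 0.693 × Vd / t½ = 0.693 × 589.0 / 34.1 = 11.97 L/h
Infusion rate = CL × Css = 11.97 × 3.8 = 45.49 mg/h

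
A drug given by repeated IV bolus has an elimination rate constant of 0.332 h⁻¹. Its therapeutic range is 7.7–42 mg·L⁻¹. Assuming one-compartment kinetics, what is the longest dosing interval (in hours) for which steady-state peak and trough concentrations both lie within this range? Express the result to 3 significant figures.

5.11 h

Between IV bolus doses, concentration decays as C = C₀·e^(−kτ), so C_peak/C_trough = e^(kτ).
τ_max = ln(C_peak/C_trough) / k = ln(42/7.7) / 0.3320 = 1.696 / 0.3320 = 5.108 h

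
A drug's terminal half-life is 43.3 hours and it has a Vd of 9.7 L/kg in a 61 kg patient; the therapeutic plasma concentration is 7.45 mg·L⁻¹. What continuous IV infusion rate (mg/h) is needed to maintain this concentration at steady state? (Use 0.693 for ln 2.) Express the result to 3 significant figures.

70.6 mg/h

Vd = 9.7 L/kg × 61 kg = 591.7 L
CL = 0.693 × Vd / t½ = 0.693 × 591.7 / 43.3 = 9.470 L/h
Infusion rate = CL × Css = 9.470 × 7.45 = 70.55 mg/h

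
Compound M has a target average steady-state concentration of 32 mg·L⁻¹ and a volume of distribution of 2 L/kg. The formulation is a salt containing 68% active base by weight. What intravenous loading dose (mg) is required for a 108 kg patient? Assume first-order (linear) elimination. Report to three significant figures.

10200 mg

Vd = 2 L/kg × 108 kg = 216.0 L
LD = Vd × C / S = 216.0 × 32.00 / 0.68 = 10160 mg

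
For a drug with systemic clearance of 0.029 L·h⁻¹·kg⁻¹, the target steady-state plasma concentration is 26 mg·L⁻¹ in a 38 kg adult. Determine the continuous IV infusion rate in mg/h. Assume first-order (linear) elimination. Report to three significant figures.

28.7 mg/h

CL = 0.029 L·h⁻¹·kg⁻¹ × 38 kg = 1.102 L/h
At steady state, infusion rate equals elimination rate: rate in = CL × Css.
Rate = CL × Css = 1.102 × 26 = 28.65 mg/h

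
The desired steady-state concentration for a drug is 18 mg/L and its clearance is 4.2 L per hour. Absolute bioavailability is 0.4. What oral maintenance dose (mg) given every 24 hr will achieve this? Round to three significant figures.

4540 mg

D = CL × Css × τ / F = 4.200 × 18 × 24 / 0.4 = 4536 mg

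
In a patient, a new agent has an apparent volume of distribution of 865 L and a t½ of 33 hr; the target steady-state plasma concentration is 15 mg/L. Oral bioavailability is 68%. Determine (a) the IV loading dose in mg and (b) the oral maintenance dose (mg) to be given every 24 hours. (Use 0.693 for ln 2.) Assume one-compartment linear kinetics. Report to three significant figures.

(a) 13000 mg; (b) 9620 mg

LD = Vd × C = 865.0 × 15 = 12980 mg
CL = 0.693 × Vd / t½ = 0.693 × 865.0 / 33 = 18.17 L/h
D = CL × Css × τ / F = 18.17 × 15 × 24 / 0.68 = 9619 mg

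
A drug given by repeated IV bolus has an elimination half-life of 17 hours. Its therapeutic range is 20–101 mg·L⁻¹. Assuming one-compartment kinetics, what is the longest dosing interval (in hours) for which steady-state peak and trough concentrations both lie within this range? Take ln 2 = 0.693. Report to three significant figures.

k = 0.693 / t½ = 0.693 / 17 = 0.04076 h⁻¹
Between IV bolus doses, concentration decays as C = C₀·e^(−kτ), so C_peak/C_trough = e^(kτ).
τ_max = ln(C_peak/C_trough) / k = ln(101/20) / 0.04076 = 1.619 / 0.04076 = 39.72 h

39.7 h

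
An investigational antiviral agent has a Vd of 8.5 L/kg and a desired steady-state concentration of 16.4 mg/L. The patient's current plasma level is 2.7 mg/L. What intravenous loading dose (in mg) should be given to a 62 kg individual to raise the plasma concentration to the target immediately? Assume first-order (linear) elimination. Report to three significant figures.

7220 mg

Total Vd = 8.5 × 62 = 527.0 L
The loading dose fills Vd to the target concentration.
Concentration deficit ΔC = 16.4 − 2.7 = 13.70 mg/L
LD = Vd × ΔC = 527.0 × 13.70 = 7220 mg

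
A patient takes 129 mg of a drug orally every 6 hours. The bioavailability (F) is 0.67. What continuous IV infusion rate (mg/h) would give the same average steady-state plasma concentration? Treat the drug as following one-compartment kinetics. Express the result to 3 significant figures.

Equivalent systemic input: infusion rate = F·D/τ.
Rate = 0.67 × 129 / 6 = 14.41 mg/h

14.4 mg/h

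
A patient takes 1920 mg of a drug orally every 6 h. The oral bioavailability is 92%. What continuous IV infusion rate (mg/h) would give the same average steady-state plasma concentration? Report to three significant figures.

294 mg/h

Equivalent systemic input: infusion rate = F·D/τ.
Rate = 0.92 × 1920 / 6 = 294.4 mg/h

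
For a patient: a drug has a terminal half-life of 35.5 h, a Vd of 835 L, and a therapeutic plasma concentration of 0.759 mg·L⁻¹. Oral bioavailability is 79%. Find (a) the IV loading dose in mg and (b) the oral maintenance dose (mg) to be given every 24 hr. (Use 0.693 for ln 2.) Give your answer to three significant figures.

(a) 634 mg; (b) 376 mg

LD = Vd × C = 835.0 × 0.759 = 633.8 mg
CL = 0.693 × Vd / t½ = 0.693 × 835.0 / 35.5 = 16.30 L/h
D = CL × Css × τ / F = 16.30 × 0.759 × 24 / 0.79 = 375.8 mg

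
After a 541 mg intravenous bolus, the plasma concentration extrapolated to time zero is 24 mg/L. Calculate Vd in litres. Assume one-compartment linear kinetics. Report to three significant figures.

22.5 L

Immediately after an IV bolus, C₀ = Dose / Vd, so Vd = Dose / C₀.
Vd = 541 / 24 = 22.54 L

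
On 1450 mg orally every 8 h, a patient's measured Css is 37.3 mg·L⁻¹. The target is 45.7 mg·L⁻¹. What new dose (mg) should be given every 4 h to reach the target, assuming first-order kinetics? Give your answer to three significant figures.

For first-order elimination, Css ∝ F·D/(CL·τ); F and CL are unchanged, so Css ∝ D/τ.
D₂ = D₁ × (Css,target / Css,current) × (τ₂/τ₁) = 1450 × (45.7/37.3) × (4/8) = 888.3 mg

888 mg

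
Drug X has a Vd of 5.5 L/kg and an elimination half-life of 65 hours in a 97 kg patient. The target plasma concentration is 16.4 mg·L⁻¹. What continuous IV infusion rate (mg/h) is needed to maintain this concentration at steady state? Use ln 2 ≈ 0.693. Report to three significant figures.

Vd(total) = 97 kg × 5.5 L/kg = 533.5 L
CL = 0.693 × Vd / t½ = 0.693 × 533.5 / 65 = 5.688 L/h
Infusion rate = CL × Css = 5.688 × 16.4 = 93.28 mg/h

93.3 mg/h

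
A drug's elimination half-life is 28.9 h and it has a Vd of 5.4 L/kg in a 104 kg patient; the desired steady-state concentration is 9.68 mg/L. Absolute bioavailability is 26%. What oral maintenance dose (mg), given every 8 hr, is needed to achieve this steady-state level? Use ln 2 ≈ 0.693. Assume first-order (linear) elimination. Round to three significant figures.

4010 mg

Vd(total) = 104 kg × 5.4 L/kg = 561.6 L
k = 0.693/28.9 = 0.02398 h⁻¹, so CL = k·Vd = 0.02398 × 561.6 = 13.47 L/h
D = CL × Css × τ / F = 13.47 × 9.68 × 8 / 0.26 = 4012 mg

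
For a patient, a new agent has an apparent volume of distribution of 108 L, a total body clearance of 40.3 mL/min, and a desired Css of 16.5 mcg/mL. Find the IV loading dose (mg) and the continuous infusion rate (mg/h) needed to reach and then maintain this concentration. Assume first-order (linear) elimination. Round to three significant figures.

Loading: fill Vd to C_target → 108.0 L × 16.5 mg/L = 1782 mg
CL = 40.3 mL/min × 60/1000 = 2.418 L/h
Maintenance: replace elimination → rate = CL × Css = 2.418 × 16.5 = 39.90 mg/h

(a) 1780 mg; (b) 39.9 mg/h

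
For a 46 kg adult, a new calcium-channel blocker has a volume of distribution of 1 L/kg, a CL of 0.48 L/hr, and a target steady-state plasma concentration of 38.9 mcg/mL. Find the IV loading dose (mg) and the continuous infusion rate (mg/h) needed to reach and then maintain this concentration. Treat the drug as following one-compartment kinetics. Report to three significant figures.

Total Vd = 1 × 46 = 46.00 L
Loading: fill Vd to C_target → 46.00 L × 38.9 mg/L = 1789 mg
Infusion rate = 0.4800 L/h × 38.9 mg/L = 18.67 mg/h

(a) 1790 mg; (b) 18.7 mg/h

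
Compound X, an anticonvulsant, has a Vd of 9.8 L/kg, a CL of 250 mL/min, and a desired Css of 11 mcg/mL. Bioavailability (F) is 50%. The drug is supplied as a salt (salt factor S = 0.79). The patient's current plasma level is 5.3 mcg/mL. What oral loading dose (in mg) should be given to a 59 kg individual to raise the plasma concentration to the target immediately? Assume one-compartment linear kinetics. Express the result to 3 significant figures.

8340 mg

Vd = 9.8 L/kg × 59 kg = 578.2 L
Concentration deficit ΔC = 11 − 5.3 = 5.700 mg/L
LD = Vd × ΔC / F / S = 578.2 × 5.700 / 0.5 / 0.79 = 8344 mg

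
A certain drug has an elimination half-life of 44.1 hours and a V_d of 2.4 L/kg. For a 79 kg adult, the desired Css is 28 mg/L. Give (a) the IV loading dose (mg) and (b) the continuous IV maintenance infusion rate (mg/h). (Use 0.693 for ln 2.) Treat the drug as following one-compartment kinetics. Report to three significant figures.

Vd(total) = 79 kg × 2.4 L/kg = 189.6 L
LD = Vd × C = 189.6 × 28 = 5309 mg
CL = 0.693 × Vd / t½ = 0.693 × 189.6 / 44.1 = 2.979 L/h
Infusion rate = CL × Css = 2.979 × 28 = 83.41 mg/h

(a) 5310 mg; (b) 83.4 mg/h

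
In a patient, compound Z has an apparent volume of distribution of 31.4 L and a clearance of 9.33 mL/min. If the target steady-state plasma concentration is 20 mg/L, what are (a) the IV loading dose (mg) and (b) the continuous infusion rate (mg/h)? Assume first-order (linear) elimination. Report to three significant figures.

(a) 628 mg; (b) 11.2 mg/h

LD = Vd · C_target = 31.40 × 20 = 628.0 mg
CL = 9.33 mL/min = 9.33 × 0.06 = 0.5598 L/h
Maintenance infusion rate = CL × Css = 0.5598 × 20 = 11.20 mg/h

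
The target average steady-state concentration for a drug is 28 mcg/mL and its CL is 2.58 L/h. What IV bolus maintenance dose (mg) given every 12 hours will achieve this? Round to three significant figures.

867 mg

D = CL × Css × τ = 2.580 × 28 × 12 = 866.9 mg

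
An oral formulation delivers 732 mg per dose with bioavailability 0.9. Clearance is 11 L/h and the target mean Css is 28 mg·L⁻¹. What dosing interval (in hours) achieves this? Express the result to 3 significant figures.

F·D/τ = CL·Css → τ = F·D / (CL·Css).
τ = 0.9 × 732 / (11 × 28) = 2.139 h

2.14 h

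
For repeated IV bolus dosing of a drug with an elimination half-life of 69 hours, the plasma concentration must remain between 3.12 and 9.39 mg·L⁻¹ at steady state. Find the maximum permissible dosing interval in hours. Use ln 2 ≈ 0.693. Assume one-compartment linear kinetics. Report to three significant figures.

k = 0.693 / t½ = 0.693 / 69 = 0.01004 h⁻¹
Between IV bolus doses, concentration decays as C = C₀·e^(−kτ), so C_peak/C_trough = e^(kτ).
τ_max = ln(C_peak/C_trough) / k = ln(9.39/3.12) / 0.01004 = 1.102 / 0.01004 = 109.8 h

110 h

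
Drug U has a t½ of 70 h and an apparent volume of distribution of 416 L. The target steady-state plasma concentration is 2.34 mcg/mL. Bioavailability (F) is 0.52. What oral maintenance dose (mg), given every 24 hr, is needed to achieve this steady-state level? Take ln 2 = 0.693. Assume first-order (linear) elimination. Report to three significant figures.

CL = ln 2 · Vd / t½ = 0.693 × 416.0 / 70 = 4.118 L/h
D = CL × Css × τ / F = 4.118 × 2.34 × 24 / 0.52 = 444.7 mg

445 mg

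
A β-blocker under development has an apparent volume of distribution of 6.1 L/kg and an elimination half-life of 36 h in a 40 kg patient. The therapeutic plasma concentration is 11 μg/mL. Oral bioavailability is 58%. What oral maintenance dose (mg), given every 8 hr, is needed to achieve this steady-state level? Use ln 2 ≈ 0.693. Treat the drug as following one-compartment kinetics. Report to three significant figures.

713 mg

Vd = 6.1 L/kg × 40 kg = 244.0 L
CL = 0.693 × Vd / t½ = 0.693 × 244.0 / 36 = 4.697 L/h
D = CL × Css × τ / F = 4.697 × 11 × 8 / 0.58 = 712.6 mg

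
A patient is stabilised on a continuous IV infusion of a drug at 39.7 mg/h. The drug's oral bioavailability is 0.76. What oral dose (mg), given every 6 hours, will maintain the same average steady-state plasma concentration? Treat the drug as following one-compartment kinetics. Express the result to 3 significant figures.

313 mg

To maintain the same Css, the systemic dosing rate must be unchanged: F·D/τ = infusion rate.
D = rate × τ / F = 39.7 × 6 / 0.76 = 313.4 mg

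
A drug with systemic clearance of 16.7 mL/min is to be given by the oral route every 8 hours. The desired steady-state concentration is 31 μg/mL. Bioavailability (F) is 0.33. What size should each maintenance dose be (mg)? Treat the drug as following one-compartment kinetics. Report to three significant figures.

753 mg

CL = 16.7 mL/min = 16.7 × 0.06 = 1.002 L/h
D = CL × Css × τ / F = 1.002 × 31 × 8 / 0.33 = 753.0 mg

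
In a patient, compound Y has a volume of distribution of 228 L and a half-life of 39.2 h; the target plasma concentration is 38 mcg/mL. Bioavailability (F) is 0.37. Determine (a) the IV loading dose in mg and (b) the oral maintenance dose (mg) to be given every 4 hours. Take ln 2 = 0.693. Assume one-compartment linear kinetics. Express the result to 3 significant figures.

LD = Vd × C = 228.0 × 38 = 8664 mg
CL = 0.693 × Vd / t½ = 0.693 × 228.0 / 39.2 = 4.031 L/h
D = CL × Css × τ / F = 4.031 × 38 × 4 / 0.37 = 1656 mg

(a) 8660 mg; (b) 1660 mg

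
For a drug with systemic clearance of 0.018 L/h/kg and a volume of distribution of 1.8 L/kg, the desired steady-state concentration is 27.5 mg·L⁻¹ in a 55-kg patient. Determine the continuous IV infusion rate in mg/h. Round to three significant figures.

CL = 0.018 L/h/kg × 55 kg = 0.9900 L/h
Rate = CL × Css = 0.9900 × 27.5 = 27.23 mg/h

27.2 mg/h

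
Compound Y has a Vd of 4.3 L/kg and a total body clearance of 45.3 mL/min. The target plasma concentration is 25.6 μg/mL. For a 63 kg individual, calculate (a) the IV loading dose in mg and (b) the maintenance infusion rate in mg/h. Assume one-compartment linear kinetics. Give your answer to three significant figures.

(a) 6940 mg; (b) 69.6 mg/h

Total Vd = 4.3 × 63 = 270.9 L
Loading: fill Vd to C_target → 270.9 L × 25.6 mg/L = 6935 mg
CL = 45.3 mL/min × 60/1000 = 2.718 L/h
Maintenance: replace elimination → rate = CL × Css = 2.718 × 25.6 = 69.58 mg/h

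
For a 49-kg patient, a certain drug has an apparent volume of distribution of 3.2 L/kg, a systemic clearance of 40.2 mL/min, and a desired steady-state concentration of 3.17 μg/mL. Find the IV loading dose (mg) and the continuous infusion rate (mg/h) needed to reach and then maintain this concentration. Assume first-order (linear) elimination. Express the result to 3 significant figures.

(a) 497 mg; (b) 7.65 mg/h

Total Vd = 3.2 × 49 = 156.8 L
Loading dose = Vd × C = 156.8 × 3.17 = 497.1 mg
CL = 40.2 mL/min = 40.2 × 0.06 = 2.412 L/h
Maintenance infusion rate = CL × Css = 2.412 × 3.17 = 7.646 mg/h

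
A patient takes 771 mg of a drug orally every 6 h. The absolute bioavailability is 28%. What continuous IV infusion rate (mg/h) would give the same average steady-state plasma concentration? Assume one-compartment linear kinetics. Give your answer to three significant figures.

Equivalent systemic input: infusion rate = F·D/τ.
Rate = 0.28 × 771 / 6 = 35.98 mg/h

36.0 mg/h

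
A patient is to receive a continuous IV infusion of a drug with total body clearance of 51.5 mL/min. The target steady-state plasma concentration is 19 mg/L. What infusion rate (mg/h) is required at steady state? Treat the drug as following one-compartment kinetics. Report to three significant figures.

58.7 mg/h

CL = 51.5 mL/min = 51.5 × 0.06 = 3.090 L/h
Rate = CL × Css = 3.090 × 19 = 58.71 mg/h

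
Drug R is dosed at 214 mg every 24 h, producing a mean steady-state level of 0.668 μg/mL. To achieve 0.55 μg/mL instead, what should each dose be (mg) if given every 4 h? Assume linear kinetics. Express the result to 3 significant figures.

29.4 mg

For first-order elimination, Css ∝ F·D/(CL·τ); F and CL are unchanged, so Css ∝ D/τ.
D₂ = D₁ × (Css,target / Css,current) × (τ₂/τ₁) = 214 × (0.55/0.668) × (4/24) = 29.37 mg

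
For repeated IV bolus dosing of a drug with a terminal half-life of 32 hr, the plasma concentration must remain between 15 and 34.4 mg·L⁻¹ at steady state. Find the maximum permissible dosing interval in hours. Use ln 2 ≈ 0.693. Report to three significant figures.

k = 0.693 / t½ = 0.693 / 32 = 0.02166 h⁻¹
Between IV bolus doses, concentration decays as C = C₀·e^(−kτ), so C_peak/C_trough = e^(kτ).
τ_max = ln(C_peak/C_trough) / k = ln(34.4/15) / 0.02166 = 0.8300 / 0.02166 = 38.32 h

38.3 h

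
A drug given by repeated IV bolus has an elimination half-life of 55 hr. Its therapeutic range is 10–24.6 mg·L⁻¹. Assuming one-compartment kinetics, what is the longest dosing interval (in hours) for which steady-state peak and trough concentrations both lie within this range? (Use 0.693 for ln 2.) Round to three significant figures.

71.4 h

k = 0.693 / t½ = 0.693 / 55 = 0.01260 h⁻¹
Between IV bolus doses, concentration decays as C = C₀·e^(−kτ), so C_peak/C_trough = e^(kτ).
τ_max = ln(C_peak/C_trough) / k = ln(24.6/10) / 0.01260 = 0.9002 / 0.01260 = 71.44 h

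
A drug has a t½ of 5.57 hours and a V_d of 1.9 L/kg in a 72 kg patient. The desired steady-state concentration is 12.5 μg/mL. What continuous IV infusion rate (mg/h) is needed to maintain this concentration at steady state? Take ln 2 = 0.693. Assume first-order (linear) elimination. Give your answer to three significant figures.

213 mg/h

Total Vd = 1.9 × 72 = 136.8 L
CL = ln 2 · Vd / t½ = 0.693 × 136.8 / 5.57 = 17.02 L/h
Infusion rate = CL × Css = 17.02 × 12.5 = 212.8 mg/h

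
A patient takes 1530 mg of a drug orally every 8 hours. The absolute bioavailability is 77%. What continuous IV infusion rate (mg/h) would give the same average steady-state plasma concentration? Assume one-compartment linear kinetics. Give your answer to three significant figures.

Equivalent systemic input: infusion rate = F·D/τ.
Rate = 0.77 × 1530 / 8 = 147.3 mg/h

147 mg/h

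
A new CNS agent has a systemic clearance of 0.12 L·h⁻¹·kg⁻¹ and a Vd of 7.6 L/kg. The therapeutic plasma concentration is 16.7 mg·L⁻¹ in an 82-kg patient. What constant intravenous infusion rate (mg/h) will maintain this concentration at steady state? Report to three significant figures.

164 mg/h

CL = 0.12 L·h⁻¹·kg⁻¹ × 82 kg = 9.840 L/h
R₀ = 9.840 × 16.7 = 164.3 mg/h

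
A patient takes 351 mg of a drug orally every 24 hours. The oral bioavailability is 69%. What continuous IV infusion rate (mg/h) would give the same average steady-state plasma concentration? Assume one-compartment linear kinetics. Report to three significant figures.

10.1 mg/h

Equivalent systemic input: infusion rate = F·D/τ.
Rate = 0.69 × 351 / 24 = 10.09 mg/h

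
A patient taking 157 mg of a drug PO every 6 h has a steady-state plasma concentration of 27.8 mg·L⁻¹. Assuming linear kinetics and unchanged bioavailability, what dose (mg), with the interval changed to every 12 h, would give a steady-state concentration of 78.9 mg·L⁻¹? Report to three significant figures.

With linear kinetics, Css is proportional to dose rate (D/τ) at fixed clearance.
D₂ = D₁ × (Css,target / Css,current) × (τ₂/τ₁) = 157 × (78.9/27.8) × (12/6) = 891.2 mg

891 mg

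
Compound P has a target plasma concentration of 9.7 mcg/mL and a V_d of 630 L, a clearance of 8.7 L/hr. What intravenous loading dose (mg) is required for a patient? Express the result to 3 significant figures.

6110 mg

LD = Vd × C = 630.0 × 9.700 = 6111 mg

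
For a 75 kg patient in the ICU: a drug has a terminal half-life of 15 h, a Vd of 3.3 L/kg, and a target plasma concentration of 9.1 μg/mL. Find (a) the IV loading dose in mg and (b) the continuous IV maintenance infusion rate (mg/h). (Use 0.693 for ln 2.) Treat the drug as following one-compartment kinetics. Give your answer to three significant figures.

Vd(total) = 75 kg × 3.3 L/kg = 247.5 L
LD = Vd × C = 247.5 × 9.1 = 2252 mg
CL = 0.693 × Vd / t½ = 0.693 × 247.5 / 15 = 11.43 L/h
Infusion rate = CL × Css = 11.43 × 9.1 = 104.0 mg/h

(a) 2250 mg; (b) 104 mg/h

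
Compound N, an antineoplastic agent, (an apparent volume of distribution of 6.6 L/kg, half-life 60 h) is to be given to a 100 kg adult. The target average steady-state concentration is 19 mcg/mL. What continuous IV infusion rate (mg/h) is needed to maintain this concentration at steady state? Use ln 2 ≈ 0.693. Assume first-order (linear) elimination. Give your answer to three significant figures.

145 mg/h

Vd(total) = 100 kg × 6.6 L/kg = 660.0 L
k = 0.693/60 = 0.01155 h⁻¹, so CL = k·Vd = 0.01155 × 660.0 = 7.623 L/h
Infusion rate = CL × Css = 7.623 × 19 = 144.8 mg/h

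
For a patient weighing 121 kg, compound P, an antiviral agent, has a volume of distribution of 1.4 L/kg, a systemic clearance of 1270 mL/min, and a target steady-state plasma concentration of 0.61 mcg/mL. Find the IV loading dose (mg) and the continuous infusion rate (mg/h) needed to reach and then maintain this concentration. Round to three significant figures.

(a) 103 mg; (b) 46.5 mg/h

Vd(total) = 121 kg × 1.4 L/kg = 169.4 L
Loading dose = Vd × C = 169.4 × 0.61 = 103.3 mg
CL = 1270 mL/min × 60/1000 = 76.20 L/h
Infusion rate = 76.20 L/h × 0.61 mg/L = 46.48 mg/h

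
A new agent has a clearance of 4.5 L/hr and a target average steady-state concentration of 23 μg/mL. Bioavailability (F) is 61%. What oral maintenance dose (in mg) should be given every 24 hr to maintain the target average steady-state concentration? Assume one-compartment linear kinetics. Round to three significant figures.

D = CL × Css × τ / F = 4.500 × 23 × 24 / 0.61 = 4072 mg

4070 mg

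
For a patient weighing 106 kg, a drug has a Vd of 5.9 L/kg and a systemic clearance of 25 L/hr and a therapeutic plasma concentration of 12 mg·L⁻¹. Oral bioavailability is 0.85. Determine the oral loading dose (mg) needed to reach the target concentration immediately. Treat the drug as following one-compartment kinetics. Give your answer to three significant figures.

8830 mg

Vd = 5.9 L/kg × 106 kg = 625.4 L
LD = Vd × C / F = 625.4 × 12.00 / 0.85 = 8829 mg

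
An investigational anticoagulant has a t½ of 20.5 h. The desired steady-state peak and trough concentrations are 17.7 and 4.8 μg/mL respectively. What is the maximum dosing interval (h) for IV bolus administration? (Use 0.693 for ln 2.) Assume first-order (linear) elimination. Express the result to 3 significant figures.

k = 0.693 / t½ = 0.693 / 20.5 = 0.03380 h⁻¹
Between IV bolus doses, concentration decays as C = C₀·e^(−kτ), so C_peak/C_trough = e^(kτ).
τ_max = ln(C_peak/C_trough) / k = ln(17.7/4.8) / 0.03380 = 1.305 / 0.03380 = 38.61 h

38.6 h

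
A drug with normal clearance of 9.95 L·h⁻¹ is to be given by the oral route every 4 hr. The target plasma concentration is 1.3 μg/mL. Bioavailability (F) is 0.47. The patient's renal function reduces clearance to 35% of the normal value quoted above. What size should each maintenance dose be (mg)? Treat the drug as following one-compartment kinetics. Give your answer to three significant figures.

38.5 mg

Patient clearance = 0.35 × 9.950 = 3.483 L/h
D = CL × Css × τ / F = 3.483 × 1.3 × 4 / 0.47 = 38.54 mg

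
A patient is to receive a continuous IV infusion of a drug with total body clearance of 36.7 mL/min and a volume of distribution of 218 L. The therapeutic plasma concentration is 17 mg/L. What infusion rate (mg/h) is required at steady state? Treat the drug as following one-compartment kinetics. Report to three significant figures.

37.4 mg/h

Convert clearance: 36.7 mL/min × 60 min/h ÷ 1000 mL/L = 2.202 L/h
Rate = CL × Css = 2.202 × 17 = 37.43 mg/h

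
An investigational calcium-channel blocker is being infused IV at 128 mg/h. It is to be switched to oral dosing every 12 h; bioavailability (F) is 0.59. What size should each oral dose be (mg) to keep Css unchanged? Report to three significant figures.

To maintain the same Css, the systemic dosing rate must be unchanged: F·D/τ = infusion rate.
D = rate × τ / F = 128 × 12 / 0.59 = 2603 mg

2600 mg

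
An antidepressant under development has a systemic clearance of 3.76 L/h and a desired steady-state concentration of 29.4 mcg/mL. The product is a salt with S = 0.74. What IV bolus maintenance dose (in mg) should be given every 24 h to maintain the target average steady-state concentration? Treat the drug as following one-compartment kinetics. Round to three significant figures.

D = CL × Css × τ / S = 3.760 × 29.4 × 24 / 0.74 = 3585 mg

3590 mg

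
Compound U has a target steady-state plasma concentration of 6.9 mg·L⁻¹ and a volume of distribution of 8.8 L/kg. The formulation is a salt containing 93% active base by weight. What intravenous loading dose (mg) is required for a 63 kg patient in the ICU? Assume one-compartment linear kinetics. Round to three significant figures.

Vd = 8.8 L/kg × 63 kg = 554.4 L
LD = Vd × C / S = 554.4 × 6.900 / 0.93 = 4113 mg

4110 mg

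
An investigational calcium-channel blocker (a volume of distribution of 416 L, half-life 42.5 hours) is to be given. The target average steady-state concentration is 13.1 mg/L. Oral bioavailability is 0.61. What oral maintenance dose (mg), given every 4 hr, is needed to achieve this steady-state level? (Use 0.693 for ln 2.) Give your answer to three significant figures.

583 mg

CL = 0.693 × Vd / t½ = 0.693 × 416.0 / 42.5 = 6.783 L/h
D = CL × Css × τ / F = 6.783 × 13.1 × 4 / 0.61 = 582.7 mg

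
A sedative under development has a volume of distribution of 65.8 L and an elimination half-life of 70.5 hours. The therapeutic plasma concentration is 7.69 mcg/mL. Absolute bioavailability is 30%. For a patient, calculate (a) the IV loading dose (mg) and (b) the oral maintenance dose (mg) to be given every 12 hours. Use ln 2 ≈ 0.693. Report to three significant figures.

LD = Vd × C = 65.80 × 7.69 = 506.0 mg
CL = 0.693 × Vd / t½ = 0.693 × 65.80 / 70.5 = 0.6468 L/h
D = CL × Css × τ / F = 0.6468 × 7.69 × 12 / 0.3 = 199.0 mg

(a) 506 mg; (b) 199 mg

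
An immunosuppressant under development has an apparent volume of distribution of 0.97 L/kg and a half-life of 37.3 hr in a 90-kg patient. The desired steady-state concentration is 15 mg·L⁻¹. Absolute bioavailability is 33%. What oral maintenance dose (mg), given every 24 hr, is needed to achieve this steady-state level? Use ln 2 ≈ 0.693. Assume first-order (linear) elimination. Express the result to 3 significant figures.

1770 mg

Vd(total) = 90 kg × 0.97 L/kg = 87.30 L
k = 0.693/37.3 = 0.01858 h⁻¹, so CL = k·Vd = 0.01858 × 87.30 = 1.622 L/h
D = CL × Css × τ / F = 1.622 × 15 × 24 / 0.33 = 1769 mg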